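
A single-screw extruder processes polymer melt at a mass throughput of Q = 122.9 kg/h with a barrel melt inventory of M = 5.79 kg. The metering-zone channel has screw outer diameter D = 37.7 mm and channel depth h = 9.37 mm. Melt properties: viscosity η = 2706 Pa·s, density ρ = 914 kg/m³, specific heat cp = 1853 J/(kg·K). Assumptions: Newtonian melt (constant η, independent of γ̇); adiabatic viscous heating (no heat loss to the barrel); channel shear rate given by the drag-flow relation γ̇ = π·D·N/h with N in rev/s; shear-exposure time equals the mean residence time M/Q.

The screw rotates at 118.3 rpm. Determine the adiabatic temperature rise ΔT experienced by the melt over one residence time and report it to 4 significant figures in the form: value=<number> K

value=168.3 K

Convert throughput: Q = 122.9 kg/h = 122.9/3600 = 0.0341389 kg/s
t_res = M / Q_s = 5.79 ÷ 0.0341389 = 169.601 s
D = 37.7 mm = 0.0377 m;  h = 9.37 mm = 0.00937 m;  N = 118.3 rpm / 60 = 1.97167 rev/s
Shear rate: γ̇ = πDN/h = π·0.0377·1.97167/0.00937 = 24.9221 s⁻¹
ΔT = η·γ̇²·t_res / (ρ·cp) = 2706 · (24.9221)² · 169.601 / (914 · 1853) = 168.308 K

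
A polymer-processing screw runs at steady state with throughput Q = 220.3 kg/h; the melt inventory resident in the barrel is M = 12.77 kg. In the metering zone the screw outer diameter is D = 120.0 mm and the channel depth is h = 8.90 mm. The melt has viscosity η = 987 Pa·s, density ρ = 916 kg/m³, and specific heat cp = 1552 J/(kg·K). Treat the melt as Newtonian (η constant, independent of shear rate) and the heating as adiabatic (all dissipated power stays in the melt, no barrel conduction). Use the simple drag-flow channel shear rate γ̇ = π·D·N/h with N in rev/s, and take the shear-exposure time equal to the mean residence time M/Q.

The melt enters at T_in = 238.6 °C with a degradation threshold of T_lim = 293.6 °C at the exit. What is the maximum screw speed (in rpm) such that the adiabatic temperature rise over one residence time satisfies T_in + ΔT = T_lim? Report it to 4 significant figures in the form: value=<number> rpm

Q_s = Q / 3600 = 220.3 / 3600 = 0.0611944 kg/s
Mean residence time: t_res = M/Q_s = 12.77 kg / 0.0611944 kg/s = 208.679 s
Convert to metres: D = 0.12 m, h = 0.0089 m
ΔT_a = T_lim − T_in = 293.6 − 238.6 = 55 K
γ̇_max² = ΔT_a·ρ·cp/(η·t_res) = 55·916·1552/(987·208.679) = 379.624 s⁻²
Take the square root: γ̇_max = √(379.624) = 19.4839 s⁻¹
Solve γ̇ = πDN/h for N: N_max = γ̇_max·h/(π·D) = 19.4839 × 0.0089 / (π × 0.12) = 0.459977 rev/s = 27.5986 rpm

value=27.60 rpm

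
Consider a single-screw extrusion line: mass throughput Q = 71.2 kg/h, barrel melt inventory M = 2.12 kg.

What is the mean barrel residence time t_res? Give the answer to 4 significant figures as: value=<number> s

value=107.2 s

Convert throughput: Q = 71.2 kg/h = 71.2/3600 = 0.0197778 kg/s
t_res = M / Q_s = 2.12 ÷ 0.0197778 = 107.191 s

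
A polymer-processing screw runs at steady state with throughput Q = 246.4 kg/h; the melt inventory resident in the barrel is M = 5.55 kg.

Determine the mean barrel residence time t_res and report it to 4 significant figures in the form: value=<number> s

Convert throughput: Q = 246.4 kg/h = 246.4/3600 = 0.0684444 kg/s
Mean residence time: t_res = M/Q_s = 5.55 kg / 0.0684444 kg/s = 81.0877 s

value=81.09 s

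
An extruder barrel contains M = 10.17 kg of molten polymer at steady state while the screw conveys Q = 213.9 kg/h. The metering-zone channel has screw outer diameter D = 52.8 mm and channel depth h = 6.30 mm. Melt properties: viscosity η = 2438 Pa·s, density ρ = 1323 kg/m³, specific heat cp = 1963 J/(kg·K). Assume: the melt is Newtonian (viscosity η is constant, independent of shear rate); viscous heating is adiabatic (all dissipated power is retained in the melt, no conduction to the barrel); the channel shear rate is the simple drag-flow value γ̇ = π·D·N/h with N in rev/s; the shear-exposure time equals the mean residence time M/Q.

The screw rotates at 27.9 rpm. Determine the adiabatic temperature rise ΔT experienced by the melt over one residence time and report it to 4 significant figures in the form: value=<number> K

Q_s = Q / 3600 = 213.9 / 3600 = 0.0594167 kg/s
t_res = M / Q_s = 10.17 ÷ 0.0594167 = 171.164 s
Geometry in metres: D = 52.8 mm → 0.0528 m, h = 6.30 mm → 0.0063 m; screw speed N = 27.9 rpm = 0.465 rev/s
γ̇ = π·D·N / h = π · 0.0528 · 0.465 / 0.0063 = 12.2432 s⁻¹
ΔT = η·γ̇²·t_res / (ρ·cp) = 2438 · (12.2432)² · 171.164 / (1323 · 1963) = 24.0857 K

value=24.09 K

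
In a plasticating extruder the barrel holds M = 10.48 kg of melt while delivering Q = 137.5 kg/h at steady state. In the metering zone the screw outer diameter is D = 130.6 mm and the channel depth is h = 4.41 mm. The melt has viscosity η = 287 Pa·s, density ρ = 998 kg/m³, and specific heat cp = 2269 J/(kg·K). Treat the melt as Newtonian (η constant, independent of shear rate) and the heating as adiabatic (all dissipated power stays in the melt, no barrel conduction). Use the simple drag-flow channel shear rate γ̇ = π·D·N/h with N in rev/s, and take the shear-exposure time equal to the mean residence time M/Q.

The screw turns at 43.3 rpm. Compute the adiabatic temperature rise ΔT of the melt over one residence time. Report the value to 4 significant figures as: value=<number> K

value=156.8 K

Convert throughput: Q = 137.5 kg/h = 137.5/3600 = 0.0381944 kg/s
t_res = M / Q_s = 10.48 / 0.0381944 = 274.385 s
Geometry in metres: D = 130.6 mm → 0.1306 m, h = 4.41 mm → 0.00441 m; screw speed N = 43.3 rpm = 0.721667 rev/s
γ̇ = π·D·N / h = π · 0.1306 · 0.721667 / 0.00441 = 67.1415 s⁻¹
ΔT = η·γ̇²·t_res/(ρ·cp) = [287 × 67.1415² × 274.385] / [998 × 2269] = 156.769 K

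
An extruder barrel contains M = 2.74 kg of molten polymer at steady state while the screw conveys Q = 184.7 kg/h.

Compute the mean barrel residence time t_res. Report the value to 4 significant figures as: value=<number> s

value=53.41 s

Q_s = Q / 3600 = 184.7 / 3600 = 0.0513056 kg/s
t_res = M / Q_s = 2.74 ÷ 0.0513056 = 53.4055 s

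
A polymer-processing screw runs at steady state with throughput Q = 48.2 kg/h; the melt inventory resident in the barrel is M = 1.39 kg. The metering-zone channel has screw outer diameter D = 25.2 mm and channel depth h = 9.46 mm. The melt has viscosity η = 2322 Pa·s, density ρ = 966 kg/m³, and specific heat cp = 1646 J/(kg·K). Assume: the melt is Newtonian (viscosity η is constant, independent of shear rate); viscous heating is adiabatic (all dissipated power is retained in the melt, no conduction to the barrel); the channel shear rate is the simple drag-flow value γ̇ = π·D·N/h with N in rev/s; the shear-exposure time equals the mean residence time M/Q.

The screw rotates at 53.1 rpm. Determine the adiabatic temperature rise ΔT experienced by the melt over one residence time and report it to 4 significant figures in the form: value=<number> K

value=8.316 K

Convert throughput: Q = 48.2 kg/h = 48.2/3600 = 0.0133889 kg/s
Mean residence time: t_res = M/Q_s = 1.39 kg / 0.0133889 kg/s = 103.817 s
Geometry in metres: D = 25.2 mm → 0.0252 m, h = 9.46 mm → 0.00946 m; screw speed N = 53.1 rpm = 0.885 rev/s
γ̇ = π·D·N / h = π · 0.0252 · 0.885 / 0.00946 = 7.40632 s⁻¹
Adiabatic rise: ΔT = η γ̇² t_res / (ρ cp) = 2322·(7.40632)²·103.817 / (966·1646) = 8.31631 K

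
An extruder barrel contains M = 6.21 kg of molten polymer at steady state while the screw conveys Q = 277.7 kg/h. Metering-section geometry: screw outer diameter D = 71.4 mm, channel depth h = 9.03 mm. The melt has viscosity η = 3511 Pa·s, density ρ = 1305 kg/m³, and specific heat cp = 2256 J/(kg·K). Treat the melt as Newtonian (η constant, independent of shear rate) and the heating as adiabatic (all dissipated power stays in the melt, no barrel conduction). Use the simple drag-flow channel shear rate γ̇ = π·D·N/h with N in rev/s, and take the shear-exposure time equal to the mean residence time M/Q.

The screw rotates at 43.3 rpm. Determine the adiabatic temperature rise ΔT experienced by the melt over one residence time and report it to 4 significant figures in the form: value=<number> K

Convert throughput: Q = 277.7 kg/h = 277.7/3600 = 0.0771389 kg/s
t_res = M / Q_s = 6.21 / 0.0771389 = 80.5041 s
Convert to SI: D = 0.0714 m, h = 0.00903 m, N = 43.3/60 = 0.721667 rev/s
γ̇ = π·D·N / h = π · 0.0714 · 0.721667 / 0.00903 = 17.9266 s⁻¹
Adiabatic rise: ΔT = η γ̇² t_res / (ρ cp) = 3511·(17.9266)²·80.5041 / (1305·2256) = 30.8527 K

value=30.85 K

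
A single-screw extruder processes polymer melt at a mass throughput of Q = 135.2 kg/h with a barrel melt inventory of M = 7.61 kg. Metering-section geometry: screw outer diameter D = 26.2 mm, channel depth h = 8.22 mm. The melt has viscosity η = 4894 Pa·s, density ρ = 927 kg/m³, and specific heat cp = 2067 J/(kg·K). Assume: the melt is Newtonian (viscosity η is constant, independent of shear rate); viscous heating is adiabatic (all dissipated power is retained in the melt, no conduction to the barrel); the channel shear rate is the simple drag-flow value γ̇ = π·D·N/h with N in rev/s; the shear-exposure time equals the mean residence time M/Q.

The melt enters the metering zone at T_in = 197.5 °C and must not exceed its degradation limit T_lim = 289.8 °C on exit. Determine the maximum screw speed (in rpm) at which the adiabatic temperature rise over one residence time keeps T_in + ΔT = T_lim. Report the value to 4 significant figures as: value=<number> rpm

value=80.02 rpm

Convert throughput: Q = 135.2 kg/h = 135.2/3600 = 0.0375556 kg/s
Mean residence time: t_res = M/Q_s = 7.61 kg / 0.0375556 kg/s = 202.633 s
D = 26.2 mm = 0.0262 m;  h = 8.22 mm = 0.00822 m
ΔT_a = T_lim − T_in = 289.8 °C − 197.5 °C = 92.3 K
γ̇_max² = ΔT_a·ρ·cp / (η·t_res) = [92.3 × 927 × 2067] / [4894 × 202.633] = 178.339 s⁻²
γ̇_max = sqrt(178.339) = 13.3544 s⁻¹
Solve γ̇ = πDN/h for N: N_max = γ̇_max·h/(π·D) = 13.3544 × 0.00822 / (π × 0.0262) = 1.33366 rev/s = 80.0195 rpm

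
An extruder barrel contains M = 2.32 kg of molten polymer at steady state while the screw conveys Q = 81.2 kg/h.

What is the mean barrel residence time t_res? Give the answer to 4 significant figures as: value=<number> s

value=102.9 s

Throughput in SI: Q_s = 81.2 kg/h ÷ 3600 s/h = 0.0225556 kg/s
Mean residence time: t_res = M/Q_s = 2.32 kg / 0.0225556 kg/s = 102.857 s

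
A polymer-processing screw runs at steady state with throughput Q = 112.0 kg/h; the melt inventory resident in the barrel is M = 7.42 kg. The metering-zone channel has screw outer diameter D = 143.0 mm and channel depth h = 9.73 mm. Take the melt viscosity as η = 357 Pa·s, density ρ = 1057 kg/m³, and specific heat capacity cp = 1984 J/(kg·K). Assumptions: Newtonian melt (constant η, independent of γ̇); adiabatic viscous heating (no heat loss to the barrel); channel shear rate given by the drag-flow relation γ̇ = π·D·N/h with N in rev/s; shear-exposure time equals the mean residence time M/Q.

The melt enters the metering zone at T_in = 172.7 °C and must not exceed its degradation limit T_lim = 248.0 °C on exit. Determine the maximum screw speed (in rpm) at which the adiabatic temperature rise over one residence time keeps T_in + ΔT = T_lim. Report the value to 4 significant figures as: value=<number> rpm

Q_s = Q / 3600 = 112.0 / 3600 = 0.0311111 kg/s
t_res = M / Q_s = 7.42 / 0.0311111 = 238.5 s
Convert to metres: D = 0.143 m, h = 0.00973 m
Allowable rise: ΔT_a = T_lim − T_in = 248.0 − 172.7 = 75.3 K
γ̇_max² = ΔT_a·ρ·cp / (η·t_res) = [75.3 × 1057 × 1984] / [357 × 238.5] = 1854.62 s⁻²
Take the square root: γ̇_max = √(1854.62) = 43.0653 s⁻¹
Solve γ̇ = πDN/h for N: N_max = γ̇_max·h/(π·D) = 43.0653 × 0.00973 / (π × 0.143) = 0.932727 rev/s = 55.9636 rpm

value=55.96 rpm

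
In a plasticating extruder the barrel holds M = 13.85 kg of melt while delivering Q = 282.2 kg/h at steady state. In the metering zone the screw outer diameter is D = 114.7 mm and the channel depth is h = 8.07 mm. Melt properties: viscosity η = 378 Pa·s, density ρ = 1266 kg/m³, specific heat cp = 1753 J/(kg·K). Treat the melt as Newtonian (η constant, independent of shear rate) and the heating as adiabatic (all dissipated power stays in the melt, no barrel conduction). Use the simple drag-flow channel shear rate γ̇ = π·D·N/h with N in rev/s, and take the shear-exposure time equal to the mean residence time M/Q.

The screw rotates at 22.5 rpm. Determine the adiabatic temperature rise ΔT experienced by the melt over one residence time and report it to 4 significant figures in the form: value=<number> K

value=8.437 K

Throughput in SI: Q_s = 282.2 kg/h ÷ 3600 s/h = 0.0783889 kg/s
t_res = M / Q_s = 13.85 / 0.0783889 = 176.683 s
Convert to SI: D = 0.1147 m, h = 0.00807 m, N = 22.5/60 = 0.375 rev/s
γ̇ = π D N / h = (π)(0.1147)(0.375) / 0.00807 = 16.7445 s⁻¹
ΔT = η·γ̇²·t_res/(ρ·cp) = [378 × 16.7445² × 176.683] / [1266 × 1753] = 8.43749 K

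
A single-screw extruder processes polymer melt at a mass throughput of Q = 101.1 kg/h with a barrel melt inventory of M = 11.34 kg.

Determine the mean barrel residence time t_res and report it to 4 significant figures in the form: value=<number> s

value=403.8 s

Q_s = Q / 3600 = 101.1 / 3600 = 0.0280833 kg/s
t_res = M / Q_s = 11.34 ÷ 0.0280833 = 403.798 s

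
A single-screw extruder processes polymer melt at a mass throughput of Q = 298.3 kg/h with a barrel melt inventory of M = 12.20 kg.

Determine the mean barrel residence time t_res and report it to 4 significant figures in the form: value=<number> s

Throughput in SI: Q_s = 298.3 kg/h ÷ 3600 s/h = 0.0828611 kg/s
t_res = M / Q_s = 12.20 / 0.0828611 = 147.234 s

value=147.2 s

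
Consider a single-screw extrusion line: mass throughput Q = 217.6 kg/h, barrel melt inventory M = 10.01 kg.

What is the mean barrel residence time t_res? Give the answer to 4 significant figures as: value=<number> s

Convert throughput: Q = 217.6 kg/h = 217.6/3600 = 0.0604444 kg/s
t_res = M / Q_s = 10.01 / 0.0604444 = 165.607 s

value=165.6 s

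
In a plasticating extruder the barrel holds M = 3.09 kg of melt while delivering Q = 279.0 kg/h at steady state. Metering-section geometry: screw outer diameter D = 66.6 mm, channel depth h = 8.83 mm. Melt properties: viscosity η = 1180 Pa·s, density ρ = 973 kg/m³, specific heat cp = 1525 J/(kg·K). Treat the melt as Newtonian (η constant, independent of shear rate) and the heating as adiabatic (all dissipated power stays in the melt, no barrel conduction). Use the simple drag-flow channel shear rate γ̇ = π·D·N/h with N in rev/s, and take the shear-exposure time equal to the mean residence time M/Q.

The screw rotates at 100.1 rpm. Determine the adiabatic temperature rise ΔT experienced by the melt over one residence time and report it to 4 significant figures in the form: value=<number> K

Convert throughput: Q = 279.0 kg/h = 279.0/3600 = 0.0775 kg/s
t_res = M / Q_s = 3.09 ÷ 0.0775 = 39.871 s
D = 66.6 mm = 0.0666 m;  h = 8.83 mm = 0.00883 m;  N = 100.1 rpm / 60 = 1.66833 rev/s
γ̇ = π D N / h = (π)(0.0666)(1.66833) / 0.00883 = 39.5318 s⁻¹
ΔT = η·γ̇²·t_res / (ρ·cp) = 1180 · (39.5318)² · 39.871 / (973 · 1525) = 49.5506 K

value=49.55 K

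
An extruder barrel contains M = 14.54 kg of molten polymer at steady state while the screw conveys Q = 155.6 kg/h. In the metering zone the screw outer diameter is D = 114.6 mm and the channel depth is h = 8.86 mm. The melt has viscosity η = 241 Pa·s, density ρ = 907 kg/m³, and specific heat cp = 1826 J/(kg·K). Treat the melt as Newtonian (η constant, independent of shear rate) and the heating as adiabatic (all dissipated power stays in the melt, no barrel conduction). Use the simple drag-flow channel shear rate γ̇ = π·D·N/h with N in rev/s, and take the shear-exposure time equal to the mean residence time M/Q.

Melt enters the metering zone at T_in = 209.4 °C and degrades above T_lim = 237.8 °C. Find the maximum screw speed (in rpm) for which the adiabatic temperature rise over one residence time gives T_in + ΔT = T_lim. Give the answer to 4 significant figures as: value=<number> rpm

value=35.57 rpm

Throughput in SI: Q_s = 155.6 kg/h ÷ 3600 s/h = 0.0432222 kg/s
t_res = M / Q_s = 14.54 ÷ 0.0432222 = 336.401 s
Geometry in SI: D = 114.6 mm → 0.1146 m, h = 8.86 mm → 0.00886 m
ΔT_a = T_lim − T_in = 237.8 °C − 209.4 °C = 28.4 K
Invert ΔT = ηγ̇²t_res/(ρcp) for γ̇: γ̇_max² = ΔT_a ρ cp / (η t_res) = 28.4·907·1826 / (241·336.401) = 580.166 s⁻²
γ̇_max = √580.166 = 24.0866 s⁻¹
N_max = γ̇_max h / (πD) = 24.0866·0.00886/(π·0.1146) = 0.592755 rev/s → ×60 = 35.5653 rpm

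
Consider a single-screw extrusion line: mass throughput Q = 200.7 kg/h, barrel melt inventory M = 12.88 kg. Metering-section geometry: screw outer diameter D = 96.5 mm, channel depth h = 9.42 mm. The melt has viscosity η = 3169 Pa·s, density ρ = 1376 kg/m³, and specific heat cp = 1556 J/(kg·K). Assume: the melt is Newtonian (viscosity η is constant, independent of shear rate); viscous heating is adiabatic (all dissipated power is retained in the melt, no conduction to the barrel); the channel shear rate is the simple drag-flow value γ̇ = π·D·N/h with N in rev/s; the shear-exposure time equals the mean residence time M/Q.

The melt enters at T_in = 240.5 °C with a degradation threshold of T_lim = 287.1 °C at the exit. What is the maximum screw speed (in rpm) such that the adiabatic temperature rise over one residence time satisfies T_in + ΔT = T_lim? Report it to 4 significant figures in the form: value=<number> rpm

Q_s = Q / 3600 = 200.7 / 3600 = 0.05575 kg/s
t_res = M / Q_s = 12.88 / 0.05575 = 231.031 s
Convert to metres: D = 0.0965 m, h = 0.00942 m
ΔT_a = T_lim − T_in = 287.1 − 240.5 = 46.6 K
γ̇_max² = ΔT_a·ρ·cp/(η·t_res) = 46.6·1376·1556/(3169·231.031) = 136.276 s⁻²
Take the square root: γ̇_max = √(136.276) = 11.6737 s⁻¹
N_max = γ̇_max·h / (π·D) = 11.6737 · 0.00942 / (π · 0.0965) = 0.36273 rev/s = 21.7638 rpm

value=21.76 rpm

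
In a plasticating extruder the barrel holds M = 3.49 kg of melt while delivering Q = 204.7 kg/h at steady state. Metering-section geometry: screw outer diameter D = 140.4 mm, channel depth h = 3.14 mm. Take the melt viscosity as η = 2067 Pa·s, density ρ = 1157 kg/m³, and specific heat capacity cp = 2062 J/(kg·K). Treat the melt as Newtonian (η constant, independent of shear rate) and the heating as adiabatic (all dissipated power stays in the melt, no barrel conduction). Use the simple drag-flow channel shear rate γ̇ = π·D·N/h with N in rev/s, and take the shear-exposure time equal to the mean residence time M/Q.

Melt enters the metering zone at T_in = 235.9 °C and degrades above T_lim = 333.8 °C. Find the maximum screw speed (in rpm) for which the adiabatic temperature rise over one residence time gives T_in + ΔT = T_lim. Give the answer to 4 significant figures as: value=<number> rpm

Q_s = Q / 3600 = 204.7 / 3600 = 0.0568611 kg/s
Mean residence time: t_res = M/Q_s = 3.49 kg / 0.0568611 kg/s = 61.3776 s
Geometry in SI: D = 140.4 mm → 0.1404 m, h = 3.14 mm → 0.00314 m
ΔT_a = T_lim − T_in = 333.8 − 235.9 = 97.9 K
γ̇_max² = ΔT_a·ρ·cp / (η·t_res) = [97.9 × 1157 × 2062] / [2067 × 61.3776] = 1841 s⁻²
γ̇_max = √1841 = 42.9069 s⁻¹
N_max = γ̇_max·h / (π·D) = 42.9069 · 0.00314 / (π · 0.1404) = 0.30545 rev/s = 18.327 rpm

value=18.33 rpm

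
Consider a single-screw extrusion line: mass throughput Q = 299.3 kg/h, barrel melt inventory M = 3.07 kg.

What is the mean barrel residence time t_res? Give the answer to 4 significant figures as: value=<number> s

Throughput in SI: Q_s = 299.3 kg/h ÷ 3600 s/h = 0.0831389 kg/s
t_res = M / Q_s = 3.07 / 0.0831389 = 36.9262 s

value=36.93 s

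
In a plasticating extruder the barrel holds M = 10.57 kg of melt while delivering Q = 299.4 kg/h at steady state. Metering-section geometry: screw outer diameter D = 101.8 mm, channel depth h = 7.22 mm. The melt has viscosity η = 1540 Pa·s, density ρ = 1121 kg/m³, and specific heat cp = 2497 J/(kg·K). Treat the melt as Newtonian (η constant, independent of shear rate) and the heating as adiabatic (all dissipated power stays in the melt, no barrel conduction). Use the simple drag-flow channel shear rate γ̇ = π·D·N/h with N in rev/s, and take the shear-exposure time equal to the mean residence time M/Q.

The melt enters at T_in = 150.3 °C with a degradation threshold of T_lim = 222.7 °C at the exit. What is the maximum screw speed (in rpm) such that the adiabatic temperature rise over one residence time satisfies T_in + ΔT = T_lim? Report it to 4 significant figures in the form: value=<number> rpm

Throughput in SI: Q_s = 299.4 kg/h ÷ 3600 s/h = 0.0831667 kg/s
t_res = M / Q_s = 10.57 ÷ 0.0831667 = 127.094 s
Geometry in SI: D = 101.8 mm → 0.1018 m, h = 7.22 mm → 0.00722 m
ΔT_a = T_lim − T_in = 222.7 − 150.3 = 72.4 K
Invert ΔT = ηγ̇²t_res/(ρcp) for γ̇: γ̇_max² = ΔT_a ρ cp / (η t_res) = 72.4·1121·2497 / (1540·127.094) = 1035.42 s⁻²
γ̇_max = √1035.42 = 32.1779 s⁻¹
N_max = γ̇_max·h / (π·D) = 32.1779 · 0.00722 / (π · 0.1018) = 0.726437 rev/s = 43.5862 rpm

value=43.59 rpm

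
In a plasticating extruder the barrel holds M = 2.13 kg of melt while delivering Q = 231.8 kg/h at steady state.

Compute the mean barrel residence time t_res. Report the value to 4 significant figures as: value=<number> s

value=33.08 s

Convert throughput: Q = 231.8 kg/h = 231.8/3600 = 0.0643889 kg/s
Mean residence time: t_res = M/Q_s = 2.13 kg / 0.0643889 kg/s = 33.0802 s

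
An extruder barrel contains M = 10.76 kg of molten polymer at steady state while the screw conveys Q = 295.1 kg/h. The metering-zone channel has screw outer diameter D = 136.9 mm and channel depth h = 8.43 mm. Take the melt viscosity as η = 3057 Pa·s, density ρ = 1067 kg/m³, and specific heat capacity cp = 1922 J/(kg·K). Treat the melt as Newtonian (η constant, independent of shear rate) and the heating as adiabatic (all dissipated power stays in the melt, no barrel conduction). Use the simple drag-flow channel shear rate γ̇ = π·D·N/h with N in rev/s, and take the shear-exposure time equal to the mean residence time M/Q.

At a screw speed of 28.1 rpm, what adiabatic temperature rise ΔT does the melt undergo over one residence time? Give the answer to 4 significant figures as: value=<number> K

Convert throughput: Q = 295.1 kg/h = 295.1/3600 = 0.0819722 kg/s
t_res = M / Q_s = 10.76 / 0.0819722 = 131.264 s
Convert to SI: D = 0.1369 m, h = 0.00843 m, N = 28.1/60 = 0.468333 rev/s
γ̇ = π·D·N / h = π · 0.1369 · 0.468333 / 0.00843 = 23.8936 s⁻¹
Adiabatic rise: ΔT = η γ̇² t_res / (ρ cp) = 3057·(23.8936)²·131.264 / (1067·1922) = 111.708 K

value=111.7 K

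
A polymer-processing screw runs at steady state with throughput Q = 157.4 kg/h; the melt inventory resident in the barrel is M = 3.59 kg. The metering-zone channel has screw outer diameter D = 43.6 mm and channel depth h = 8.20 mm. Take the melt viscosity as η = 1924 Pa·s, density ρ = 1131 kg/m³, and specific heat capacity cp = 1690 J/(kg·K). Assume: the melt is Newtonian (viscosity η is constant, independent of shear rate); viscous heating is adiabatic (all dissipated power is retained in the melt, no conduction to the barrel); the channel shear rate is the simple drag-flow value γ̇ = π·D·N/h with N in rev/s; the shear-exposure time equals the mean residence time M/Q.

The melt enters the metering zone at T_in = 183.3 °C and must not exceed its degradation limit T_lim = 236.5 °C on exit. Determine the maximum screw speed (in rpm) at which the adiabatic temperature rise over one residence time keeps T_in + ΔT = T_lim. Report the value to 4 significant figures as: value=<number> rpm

value=91.13 rpm

Q_s = Q / 3600 = 157.4 / 3600 = 0.0437222 kg/s
t_res = M / Q_s = 3.59 ÷ 0.0437222 = 82.1093 s
Geometry in SI: D = 43.6 mm → 0.0436 m, h = 8.20 mm → 0.0082 m
ΔT_a = T_lim − T_in = 236.5 − 183.3 = 53.2 K
γ̇_max² = ΔT_a·ρ·cp/(η·t_res) = 53.2·1131·1690/(1924·82.1093) = 643.671 s⁻²
γ̇_max = √643.671 = 25.3707 s⁻¹
N_max = γ̇_max·h / (π·D) = 25.3707 · 0.0082 / (π · 0.0436) = 1.51883 rev/s = 91.1298 rpm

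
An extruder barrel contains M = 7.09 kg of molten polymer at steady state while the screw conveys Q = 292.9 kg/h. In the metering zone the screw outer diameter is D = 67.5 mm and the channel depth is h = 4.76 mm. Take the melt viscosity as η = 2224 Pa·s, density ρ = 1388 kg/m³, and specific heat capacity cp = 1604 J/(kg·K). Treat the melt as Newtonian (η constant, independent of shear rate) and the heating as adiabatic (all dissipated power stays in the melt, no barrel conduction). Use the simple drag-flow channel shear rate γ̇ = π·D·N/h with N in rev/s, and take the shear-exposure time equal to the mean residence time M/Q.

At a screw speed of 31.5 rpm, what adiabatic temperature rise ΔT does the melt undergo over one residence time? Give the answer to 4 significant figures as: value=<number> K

value=47.62 K

Throughput in SI: Q_s = 292.9 kg/h ÷ 3600 s/h = 0.0813611 kg/s
Mean residence time: t_res = M/Q_s = 7.09 kg / 0.0813611 kg/s = 87.1424 s
Geometry in metres: D = 67.5 mm → 0.0675 m, h = 4.76 mm → 0.00476 m; screw speed N = 31.5 rpm = 0.525 rev/s
Shear rate: γ̇ = πDN/h = π·0.0675·0.525/0.00476 = 23.3887 s⁻¹
ΔT = η·γ̇²·t_res / (ρ·cp) = 2224 · (23.3887)² · 87.1424 / (1388 · 1604) = 47.6192 K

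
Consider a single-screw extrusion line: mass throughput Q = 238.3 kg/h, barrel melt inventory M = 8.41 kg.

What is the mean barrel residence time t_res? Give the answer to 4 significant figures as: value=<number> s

value=127.0 s

Throughput in SI: Q_s = 238.3 kg/h ÷ 3600 s/h = 0.0661944 kg/s
t_res = M / Q_s = 8.41 ÷ 0.0661944 = 127.05 s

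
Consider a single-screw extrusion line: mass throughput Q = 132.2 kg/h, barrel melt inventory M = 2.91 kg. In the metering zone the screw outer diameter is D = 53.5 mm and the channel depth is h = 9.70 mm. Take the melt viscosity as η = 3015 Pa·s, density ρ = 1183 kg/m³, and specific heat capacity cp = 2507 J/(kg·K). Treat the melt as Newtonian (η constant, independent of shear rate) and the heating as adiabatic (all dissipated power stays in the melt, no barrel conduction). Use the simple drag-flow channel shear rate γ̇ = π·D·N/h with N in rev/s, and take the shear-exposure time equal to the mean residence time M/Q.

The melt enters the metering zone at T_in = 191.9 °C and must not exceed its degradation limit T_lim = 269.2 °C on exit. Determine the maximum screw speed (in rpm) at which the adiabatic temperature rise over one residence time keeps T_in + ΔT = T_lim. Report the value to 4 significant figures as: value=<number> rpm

Q_s = Q / 3600 = 132.2 / 3600 = 0.0367222 kg/s
t_res = M / Q_s = 2.91 ÷ 0.0367222 = 79.2436 s
Convert to metres: D = 0.0535 m, h = 0.0097 m
ΔT_a = T_lim − T_in = 269.2 °C − 191.9 °C = 77.3 K
γ̇_max² = ΔT_a·ρ·cp/(η·t_res) = 77.3·1183·2507/(3015·79.2436) = 959.549 s⁻²
Take the square root: γ̇_max = √(959.549) = 30.9766 s⁻¹
N_max = γ̇_max·h / (π·D) = 30.9766 · 0.0097 / (π · 0.0535) = 1.78773 rev/s = 107.264 rpm

value=107.3 rpm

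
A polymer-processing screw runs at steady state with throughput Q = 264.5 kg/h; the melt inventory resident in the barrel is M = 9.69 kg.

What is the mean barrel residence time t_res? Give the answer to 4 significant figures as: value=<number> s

value=131.9 s

Convert throughput: Q = 264.5 kg/h = 264.5/3600 = 0.0734722 kg/s
t_res = M / Q_s = 9.69 / 0.0734722 = 131.887 s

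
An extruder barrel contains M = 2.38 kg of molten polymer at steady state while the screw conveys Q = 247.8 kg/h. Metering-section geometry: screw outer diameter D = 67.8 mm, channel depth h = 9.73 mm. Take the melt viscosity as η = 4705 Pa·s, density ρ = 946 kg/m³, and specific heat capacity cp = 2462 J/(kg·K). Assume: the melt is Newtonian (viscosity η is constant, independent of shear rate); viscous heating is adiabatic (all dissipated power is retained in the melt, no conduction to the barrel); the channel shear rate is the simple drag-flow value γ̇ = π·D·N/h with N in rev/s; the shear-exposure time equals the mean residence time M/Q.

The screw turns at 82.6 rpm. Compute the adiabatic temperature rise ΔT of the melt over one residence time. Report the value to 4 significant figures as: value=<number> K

value=63.44 K

Throughput in SI: Q_s = 247.8 kg/h ÷ 3600 s/h = 0.0688333 kg/s
Mean residence time: t_res = M/Q_s = 2.38 kg / 0.0688333 kg/s = 34.5763 s
Convert to SI: D = 0.0678 m, h = 0.00973 m, N = 82.6/60 = 1.37667 rev/s
γ̇ = π·D·N / h = π · 0.0678 · 1.37667 / 0.00973 = 30.1367 s⁻¹
ΔT = η·γ̇²·t_res / (ρ·cp) = 4705 · (30.1367)² · 34.5763 / (946 · 2462) = 63.438 K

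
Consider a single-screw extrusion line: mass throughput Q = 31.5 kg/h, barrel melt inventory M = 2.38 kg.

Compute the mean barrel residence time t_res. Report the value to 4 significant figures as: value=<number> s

Throughput in SI: Q_s = 31.5 kg/h ÷ 3600 s/h = 0.00875 kg/s
t_res = M / Q_s = 2.38 ÷ 0.00875 = 272 s

value=272.0 s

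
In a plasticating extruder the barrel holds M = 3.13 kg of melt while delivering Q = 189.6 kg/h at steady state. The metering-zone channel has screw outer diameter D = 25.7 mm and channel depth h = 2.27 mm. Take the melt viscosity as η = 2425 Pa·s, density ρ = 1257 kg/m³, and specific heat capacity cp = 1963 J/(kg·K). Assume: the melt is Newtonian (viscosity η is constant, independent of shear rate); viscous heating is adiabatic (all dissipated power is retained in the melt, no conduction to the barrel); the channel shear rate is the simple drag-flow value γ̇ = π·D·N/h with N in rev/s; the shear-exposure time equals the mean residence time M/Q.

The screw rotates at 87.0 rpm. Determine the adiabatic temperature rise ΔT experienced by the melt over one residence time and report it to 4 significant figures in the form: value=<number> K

value=155.4 K

Q_s = Q / 3600 = 189.6 / 3600 = 0.0526667 kg/s
t_res = M / Q_s = 3.13 ÷ 0.0526667 = 59.4304 s
D = 25.7 mm = 0.0257 m;  h = 2.27 mm = 0.00227 m;  N = 87.0 rpm / 60 = 1.45 rev/s
Shear rate: γ̇ = πDN/h = π·0.0257·1.45/0.00227 = 51.5733 s⁻¹
ΔT = η·γ̇²·t_res/(ρ·cp) = [2425 × 51.5733² × 59.4304] / [1257 × 1963] = 155.351 K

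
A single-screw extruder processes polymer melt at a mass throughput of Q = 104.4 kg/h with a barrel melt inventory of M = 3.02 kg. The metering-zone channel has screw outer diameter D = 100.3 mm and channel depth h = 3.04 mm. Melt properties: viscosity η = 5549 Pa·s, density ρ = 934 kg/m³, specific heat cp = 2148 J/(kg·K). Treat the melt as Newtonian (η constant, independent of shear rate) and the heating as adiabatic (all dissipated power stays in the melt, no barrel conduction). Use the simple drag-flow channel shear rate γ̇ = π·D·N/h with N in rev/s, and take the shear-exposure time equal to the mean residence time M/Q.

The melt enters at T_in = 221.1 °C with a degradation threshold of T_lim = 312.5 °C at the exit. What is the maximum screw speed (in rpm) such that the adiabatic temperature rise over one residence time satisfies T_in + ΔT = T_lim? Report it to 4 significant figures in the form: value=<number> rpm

Q_s = Q / 3600 = 104.4 / 3600 = 0.029 kg/s
Mean residence time: t_res = M/Q_s = 3.02 kg / 0.029 kg/s = 104.138 s
Geometry in SI: D = 100.3 mm → 0.1003 m, h = 3.04 mm → 0.00304 m
ΔT_a = T_lim − T_in = 312.5 − 221.1 = 91.4 K
γ̇_max² = ΔT_a·ρ·cp / (η·t_res) = [91.4 × 934 × 2148] / [5549 × 104.138] = 317.325 s⁻²
γ̇_max = sqrt(317.325) = 17.8136 s⁻¹
N_max = γ̇_max·h / (π·D) = 17.8136 · 0.00304 / (π · 0.1003) = 0.17186 rev/s = 10.3116 rpm

value=10.31 rpm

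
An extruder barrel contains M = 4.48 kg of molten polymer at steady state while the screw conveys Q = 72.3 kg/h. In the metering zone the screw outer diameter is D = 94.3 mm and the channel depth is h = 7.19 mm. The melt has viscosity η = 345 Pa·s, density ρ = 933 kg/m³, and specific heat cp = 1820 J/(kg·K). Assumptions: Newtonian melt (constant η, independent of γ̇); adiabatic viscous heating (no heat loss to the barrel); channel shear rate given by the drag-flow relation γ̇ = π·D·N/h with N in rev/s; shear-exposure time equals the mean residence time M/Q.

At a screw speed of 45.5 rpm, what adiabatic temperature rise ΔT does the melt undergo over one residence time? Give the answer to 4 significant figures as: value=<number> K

Q_s = Q / 3600 = 72.3 / 3600 = 0.0200833 kg/s
t_res = M / Q_s = 4.48 ÷ 0.0200833 = 223.071 s
D = 94.3 mm = 0.0943 m;  h = 7.19 mm = 0.00719 m;  N = 45.5 rpm / 60 = 0.758333 rev/s
γ̇ = π D N / h = (π)(0.0943)(0.758333) / 0.00719 = 31.2459 s⁻¹
Adiabatic rise: ΔT = η γ̇² t_res / (ρ cp) = 345·(31.2459)²·223.071 / (933·1820) = 44.248 K

value=44.25 K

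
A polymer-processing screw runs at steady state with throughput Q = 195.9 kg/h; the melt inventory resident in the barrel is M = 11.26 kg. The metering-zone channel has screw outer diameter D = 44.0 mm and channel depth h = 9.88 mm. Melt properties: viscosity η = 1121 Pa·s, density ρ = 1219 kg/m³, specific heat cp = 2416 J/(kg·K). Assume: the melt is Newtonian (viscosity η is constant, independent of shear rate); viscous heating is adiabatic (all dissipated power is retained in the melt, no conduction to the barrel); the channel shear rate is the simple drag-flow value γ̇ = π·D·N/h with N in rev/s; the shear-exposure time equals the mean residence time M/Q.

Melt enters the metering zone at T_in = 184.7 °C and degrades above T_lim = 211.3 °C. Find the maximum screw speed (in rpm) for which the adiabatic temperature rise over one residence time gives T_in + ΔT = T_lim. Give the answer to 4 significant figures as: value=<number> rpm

value=78.81 rpm

Throughput in SI: Q_s = 195.9 kg/h ÷ 3600 s/h = 0.0544167 kg/s
Mean residence time: t_res = M/Q_s = 11.26 kg / 0.0544167 kg/s = 206.922 s
Geometry in SI: D = 44.0 mm → 0.044 m, h = 9.88 mm → 0.00988 m
ΔT_a = T_lim − T_in = 211.3 °C − 184.7 °C = 26.6 K
γ̇_max² = ΔT_a·ρ·cp / (η·t_res) = [26.6 × 1219 × 2416] / [1121 × 206.922] = 337.73 s⁻²
Take the square root: γ̇_max = √(337.73) = 18.3774 s⁻¹
Solve γ̇ = πDN/h for N: N_max = γ̇_max·h/(π·D) = 18.3774 × 0.00988 / (π × 0.044) = 1.31353 rev/s = 78.8117 rpm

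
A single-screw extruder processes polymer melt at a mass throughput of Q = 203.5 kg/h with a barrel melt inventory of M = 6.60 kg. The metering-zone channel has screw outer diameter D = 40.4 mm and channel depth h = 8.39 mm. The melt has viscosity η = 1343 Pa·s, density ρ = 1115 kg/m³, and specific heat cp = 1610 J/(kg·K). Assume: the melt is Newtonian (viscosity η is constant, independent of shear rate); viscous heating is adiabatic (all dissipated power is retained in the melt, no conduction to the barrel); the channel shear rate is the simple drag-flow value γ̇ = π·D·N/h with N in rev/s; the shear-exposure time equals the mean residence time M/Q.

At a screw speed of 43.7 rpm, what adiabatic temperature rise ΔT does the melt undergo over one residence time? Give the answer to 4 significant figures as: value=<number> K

value=10.60 K

Convert throughput: Q = 203.5 kg/h = 203.5/3600 = 0.0565278 kg/s
t_res = M / Q_s = 6.60 / 0.0565278 = 116.757 s
Convert to SI: D = 0.0404 m, h = 0.00839 m, N = 43.7/60 = 0.728333 rev/s
γ̇ = π·D·N / h = π · 0.0404 · 0.728333 / 0.00839 = 11.0179 s⁻¹
ΔT = η·γ̇²·t_res/(ρ·cp) = [1343 × 11.0179² × 116.757] / [1115 × 1610] = 10.6037 K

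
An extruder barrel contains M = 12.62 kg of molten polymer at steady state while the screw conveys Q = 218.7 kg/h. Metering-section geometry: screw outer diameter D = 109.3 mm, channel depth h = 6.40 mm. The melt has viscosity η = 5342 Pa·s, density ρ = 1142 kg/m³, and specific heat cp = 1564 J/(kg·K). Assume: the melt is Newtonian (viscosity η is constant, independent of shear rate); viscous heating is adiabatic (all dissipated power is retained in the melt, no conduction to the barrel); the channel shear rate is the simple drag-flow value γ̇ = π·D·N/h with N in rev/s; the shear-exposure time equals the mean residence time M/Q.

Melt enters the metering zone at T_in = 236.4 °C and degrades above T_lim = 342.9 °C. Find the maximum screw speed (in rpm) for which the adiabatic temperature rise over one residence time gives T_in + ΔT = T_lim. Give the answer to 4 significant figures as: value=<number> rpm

value=14.64 rpm

Throughput in SI: Q_s = 218.7 kg/h ÷ 3600 s/h = 0.06075 kg/s
t_res = M / Q_s = 12.62 ÷ 0.06075 = 207.737 s
Geometry in SI: D = 109.3 mm → 0.1093 m, h = 6.40 mm → 0.0064 m
Allowable rise: ΔT_a = T_lim − T_in = 342.9 − 236.4 = 106.5 K
γ̇_max² = ΔT_a·ρ·cp/(η·t_res) = 106.5·1142·1564/(5342·207.737) = 171.41 s⁻²
γ̇_max = sqrt(171.41) = 13.0924 s⁻¹
N_max = γ̇_max·h / (π·D) = 13.0924 · 0.0064 / (π · 0.1093) = 0.244021 rev/s = 14.6413 rpm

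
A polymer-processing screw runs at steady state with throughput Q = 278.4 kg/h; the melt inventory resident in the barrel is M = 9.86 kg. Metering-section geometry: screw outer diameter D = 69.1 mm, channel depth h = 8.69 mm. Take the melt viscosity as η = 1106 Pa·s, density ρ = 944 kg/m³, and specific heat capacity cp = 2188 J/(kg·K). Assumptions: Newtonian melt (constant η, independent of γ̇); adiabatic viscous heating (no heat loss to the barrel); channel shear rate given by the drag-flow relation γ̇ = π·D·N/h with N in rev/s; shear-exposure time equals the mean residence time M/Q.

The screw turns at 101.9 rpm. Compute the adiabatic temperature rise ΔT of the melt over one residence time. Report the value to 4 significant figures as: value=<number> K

value=122.9 K

Q_s = Q / 3600 = 278.4 / 3600 = 0.0773333 kg/s
t_res = M / Q_s = 9.86 ÷ 0.0773333 = 127.5 s
Convert to SI: D = 0.0691 m, h = 0.00869 m, N = 101.9/60 = 1.69833 rev/s
Shear rate: γ̇ = πDN/h = π·0.0691·1.69833/0.00869 = 42.4259 s⁻¹
ΔT = η·γ̇²·t_res/(ρ·cp) = [1106 × 42.4259² × 127.5] / [944 × 2188] = 122.888 K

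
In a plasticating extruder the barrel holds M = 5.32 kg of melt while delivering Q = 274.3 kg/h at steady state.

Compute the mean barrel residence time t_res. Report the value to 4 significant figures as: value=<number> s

value=69.82 s

Convert throughput: Q = 274.3 kg/h = 274.3/3600 = 0.0761944 kg/s
t_res = M / Q_s = 5.32 ÷ 0.0761944 = 69.8214 s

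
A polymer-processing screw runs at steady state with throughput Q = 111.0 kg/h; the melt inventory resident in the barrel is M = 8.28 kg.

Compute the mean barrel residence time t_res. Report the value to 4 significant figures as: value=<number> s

value=268.5 s

Convert throughput: Q = 111.0 kg/h = 111.0/3600 = 0.0308333 kg/s
t_res = M / Q_s = 8.28 / 0.0308333 = 268.541 s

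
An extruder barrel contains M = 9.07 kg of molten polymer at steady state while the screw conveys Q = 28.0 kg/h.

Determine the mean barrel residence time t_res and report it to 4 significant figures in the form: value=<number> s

value=1166. s

Q_s = Q / 3600 = 28.0 / 3600 = 0.00777778 kg/s
t_res = M / Q_s = 9.07 ÷ 0.00777778 = 1166.14 s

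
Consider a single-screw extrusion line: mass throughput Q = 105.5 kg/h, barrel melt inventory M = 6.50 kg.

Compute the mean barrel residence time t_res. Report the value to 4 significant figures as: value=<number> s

value=221.8 s

Q_s = Q / 3600 = 105.5 / 3600 = 0.0293056 kg/s
Mean residence time: t_res = M/Q_s = 6.50 kg / 0.0293056 kg/s = 221.801 s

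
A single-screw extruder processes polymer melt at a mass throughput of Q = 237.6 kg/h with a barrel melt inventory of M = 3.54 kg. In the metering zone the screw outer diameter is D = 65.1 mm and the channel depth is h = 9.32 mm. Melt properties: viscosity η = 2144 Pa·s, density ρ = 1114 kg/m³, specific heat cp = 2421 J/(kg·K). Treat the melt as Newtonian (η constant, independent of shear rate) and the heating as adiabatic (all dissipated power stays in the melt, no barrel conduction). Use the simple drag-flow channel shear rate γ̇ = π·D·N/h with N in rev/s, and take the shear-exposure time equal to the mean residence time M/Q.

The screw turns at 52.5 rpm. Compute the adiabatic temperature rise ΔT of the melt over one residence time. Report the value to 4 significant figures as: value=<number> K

Convert throughput: Q = 237.6 kg/h = 237.6/3600 = 0.066 kg/s
t_res = M / Q_s = 3.54 / 0.066 = 53.6364 s
Geometry in metres: D = 65.1 mm → 0.0651 m, h = 9.32 mm → 0.00932 m; screw speed N = 52.5 rpm = 0.875 rev/s
γ̇ = π·D·N / h = π · 0.0651 · 0.875 / 0.00932 = 19.201 s⁻¹
Adiabatic rise: ΔT = η γ̇² t_res / (ρ cp) = 2144·(19.201)²·53.6364 / (1114·2421) = 15.7199 K

value=15.72 K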